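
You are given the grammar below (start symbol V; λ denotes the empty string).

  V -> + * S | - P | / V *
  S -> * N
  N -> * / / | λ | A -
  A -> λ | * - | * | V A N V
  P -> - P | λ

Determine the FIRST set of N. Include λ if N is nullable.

{ *, +, -, /, λ }

N -> * / / contributes {*}.
N -> λ contributes λ.
From N -> A -: A nullable, take FIRST(A) ∪ {-} = { *, +, -, / }.
Union: FIRST(N) = { *, +, -, /, λ }.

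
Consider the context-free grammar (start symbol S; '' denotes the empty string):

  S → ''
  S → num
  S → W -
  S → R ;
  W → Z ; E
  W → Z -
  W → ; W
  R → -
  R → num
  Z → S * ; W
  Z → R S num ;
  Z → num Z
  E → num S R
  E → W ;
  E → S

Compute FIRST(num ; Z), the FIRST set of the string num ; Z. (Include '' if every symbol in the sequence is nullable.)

{ num }

num is a terminal; add {num} and stop.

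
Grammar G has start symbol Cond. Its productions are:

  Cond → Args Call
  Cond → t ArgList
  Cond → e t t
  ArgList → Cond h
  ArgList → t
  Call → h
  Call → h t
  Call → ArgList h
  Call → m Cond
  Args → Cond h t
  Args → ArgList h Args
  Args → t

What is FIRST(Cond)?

From Cond → Args Call: add FIRST(Args) = { e, t }.
Cond → t ArgList contributes {t}.
Cond → e t t contributes {e}.
Union: FIRST(Cond) = { e, t }.

{ e, t }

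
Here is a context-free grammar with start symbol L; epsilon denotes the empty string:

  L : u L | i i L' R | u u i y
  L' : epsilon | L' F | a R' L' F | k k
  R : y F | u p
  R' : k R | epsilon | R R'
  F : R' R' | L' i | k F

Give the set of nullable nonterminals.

{ F, L', R' }

Directly nullable (have an epsilon-production): L', R'.
F : R' R' with every symbol nullable, so F is nullable.
No other nonterminal has a production whose RHS symbols are all nullable.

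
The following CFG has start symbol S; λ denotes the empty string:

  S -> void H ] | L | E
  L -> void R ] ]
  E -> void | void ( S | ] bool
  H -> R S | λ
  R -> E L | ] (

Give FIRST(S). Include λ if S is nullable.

S -> void H ] contributes {void}.
From S -> L: add FIRST(L) = { void }.
From S -> E: add FIRST(E) = { ], void }.
Union: FIRST(S) = { ], void }.

{ ], void }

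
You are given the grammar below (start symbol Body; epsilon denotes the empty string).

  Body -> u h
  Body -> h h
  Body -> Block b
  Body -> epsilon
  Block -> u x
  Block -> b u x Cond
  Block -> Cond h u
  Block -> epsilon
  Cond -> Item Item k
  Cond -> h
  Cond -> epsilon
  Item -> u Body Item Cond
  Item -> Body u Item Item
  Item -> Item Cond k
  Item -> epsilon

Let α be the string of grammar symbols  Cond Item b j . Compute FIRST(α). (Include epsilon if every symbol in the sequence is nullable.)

{ b, h, k, u }

Add FIRST(Cond)\{epsilon} = { b, h, k, u }; Cond is nullable, continue.
Add FIRST(Item)\{epsilon} = { b, h, k, u }; Item is nullable, continue.
b is a terminal; add {b} and stop.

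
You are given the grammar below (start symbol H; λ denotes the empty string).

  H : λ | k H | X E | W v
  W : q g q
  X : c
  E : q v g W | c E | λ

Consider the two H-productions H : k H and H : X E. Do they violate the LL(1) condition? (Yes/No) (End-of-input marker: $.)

FIRST(k H) = { k } and FIRST(X E) = { c }.
The FIRST sets are disjoint and neither alternative is nullable — no conflict.

No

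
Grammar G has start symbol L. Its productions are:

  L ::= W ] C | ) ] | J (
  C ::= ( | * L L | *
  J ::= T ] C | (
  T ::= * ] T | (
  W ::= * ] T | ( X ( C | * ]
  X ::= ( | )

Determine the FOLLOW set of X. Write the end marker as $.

In W ::= ( X ( C: add FIRST(( C) = { ( }.
Union: FOLLOW(X) = { ( }.

{ ( }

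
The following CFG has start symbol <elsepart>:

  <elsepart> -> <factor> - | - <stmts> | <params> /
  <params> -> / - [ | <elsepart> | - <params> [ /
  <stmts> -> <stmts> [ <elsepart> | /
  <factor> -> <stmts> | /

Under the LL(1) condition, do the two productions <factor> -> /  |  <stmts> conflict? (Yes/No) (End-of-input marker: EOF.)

Yes

FIRST(/) = { / } and FIRST(<stmts>) = { / }.
Both contain /, so the two alternatives are not disjoint — LL(1) conflict.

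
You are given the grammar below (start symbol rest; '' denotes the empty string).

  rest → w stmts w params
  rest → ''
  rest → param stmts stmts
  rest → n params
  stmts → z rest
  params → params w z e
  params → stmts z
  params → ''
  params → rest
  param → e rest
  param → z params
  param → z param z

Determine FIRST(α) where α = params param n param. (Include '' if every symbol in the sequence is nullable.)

Add FIRST(params)\{''} = { e, n, w, z }; params is nullable, continue.
Add FIRST(param) = { e, z }; param is not nullable, stop.

{ e, n, w, z }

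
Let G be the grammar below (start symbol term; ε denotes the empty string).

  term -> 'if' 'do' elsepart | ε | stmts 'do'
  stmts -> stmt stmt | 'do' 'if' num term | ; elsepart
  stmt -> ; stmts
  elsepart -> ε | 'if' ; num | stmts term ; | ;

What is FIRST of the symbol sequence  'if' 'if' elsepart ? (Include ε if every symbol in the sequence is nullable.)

'if' is a terminal; add {'if'} and stop.

{ 'if' }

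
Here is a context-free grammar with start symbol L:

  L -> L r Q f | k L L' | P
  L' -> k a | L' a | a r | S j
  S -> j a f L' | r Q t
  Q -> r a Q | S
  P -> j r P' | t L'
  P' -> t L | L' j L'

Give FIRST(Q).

Q -> r a Q contributes {r}.
From Q -> S: add FIRST(S) = { j, r }.
Union: FIRST(Q) = { j, r }.

{ j, r }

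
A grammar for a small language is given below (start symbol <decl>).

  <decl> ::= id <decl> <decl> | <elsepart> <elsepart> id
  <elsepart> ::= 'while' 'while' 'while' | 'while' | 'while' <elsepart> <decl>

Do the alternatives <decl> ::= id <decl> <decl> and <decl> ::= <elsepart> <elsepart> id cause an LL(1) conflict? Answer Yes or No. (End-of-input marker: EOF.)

No

FIRST(id <decl> <decl>) = { id } and FIRST(<elsepart> <elsepart> id) = { 'while' }.
The FIRST sets are disjoint and neither alternative is nullable — no conflict.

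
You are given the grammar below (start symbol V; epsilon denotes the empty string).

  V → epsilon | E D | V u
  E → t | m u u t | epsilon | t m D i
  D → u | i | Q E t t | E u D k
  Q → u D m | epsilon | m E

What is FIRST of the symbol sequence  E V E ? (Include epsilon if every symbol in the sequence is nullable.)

{ i, m, t, u, epsilon }

Add FIRST(E)\{epsilon} = { m, t }; E is nullable, continue.
Add FIRST(V)\{epsilon} = { i, m, t, u }; V is nullable, continue.
Add FIRST(E)\{epsilon} = { m, t }; E is nullable, continue.
Every symbol is nullable, so include epsilon.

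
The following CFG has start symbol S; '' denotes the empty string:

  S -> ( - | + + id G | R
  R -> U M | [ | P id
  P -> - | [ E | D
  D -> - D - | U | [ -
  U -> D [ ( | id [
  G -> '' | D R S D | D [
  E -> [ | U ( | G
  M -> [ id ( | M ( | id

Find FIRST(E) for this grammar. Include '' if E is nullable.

E -> [ contributes {[}.
From E -> U (: add FIRST(U) = { -, [, id }.
From E -> G: add FIRST(G) = { -, [, id, '' } (including '' since G is nullable).
Union: FIRST(E) = { -, [, id, '' }.

{ -, [, id, '' }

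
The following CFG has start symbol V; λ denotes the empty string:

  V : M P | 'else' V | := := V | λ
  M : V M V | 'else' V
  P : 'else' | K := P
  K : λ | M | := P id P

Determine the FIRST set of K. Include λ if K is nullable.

K : λ contributes λ.
From K : M: add FIRST(M) = { 'else', := }.
K : := P id P contributes {:=}.
Union: FIRST(K) = { 'else', :=, λ }.

{ 'else', :=, λ }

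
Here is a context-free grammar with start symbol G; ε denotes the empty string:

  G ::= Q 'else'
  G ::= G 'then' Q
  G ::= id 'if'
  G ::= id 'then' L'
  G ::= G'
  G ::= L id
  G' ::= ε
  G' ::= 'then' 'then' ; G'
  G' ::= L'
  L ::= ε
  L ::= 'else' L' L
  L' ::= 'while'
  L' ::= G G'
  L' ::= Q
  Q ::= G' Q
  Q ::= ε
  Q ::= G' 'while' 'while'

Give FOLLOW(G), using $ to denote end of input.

G is the start symbol, so $ ∈ FOLLOW(G).
In G ::= G 'then' Q: add FIRST('then' Q) = { 'then' }.
In L' ::= G G': add FIRST(G')\{ε} = { 'else', 'then', 'while', id }.
  Since G' is nullable, also add FOLLOW(L') = { $, 'else', 'then', 'while', id }.
Union: FOLLOW(G) = { $, 'else', 'then', 'while', id }.

{ $, 'else', 'then', 'while', id }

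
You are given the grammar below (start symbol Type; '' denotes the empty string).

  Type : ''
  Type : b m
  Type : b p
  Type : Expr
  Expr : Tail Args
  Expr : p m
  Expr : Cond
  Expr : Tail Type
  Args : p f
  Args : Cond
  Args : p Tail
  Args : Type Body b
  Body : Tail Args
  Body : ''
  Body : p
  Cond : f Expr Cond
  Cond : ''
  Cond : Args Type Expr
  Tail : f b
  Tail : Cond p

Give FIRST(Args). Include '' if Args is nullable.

Args : p f contributes {p}.
From Args : Cond: add FIRST(Cond) = { b, f, p, '' } (including '' since Cond is nullable).
Args : p Tail contributes {p}.
From Args : Type Body b: Type, Body nullable, take FIRST(Type) ∪ FIRST(Body) ∪ {b} = { b, f, p }.
Union: FIRST(Args) = { b, f, p, '' }.

{ b, f, p, '' }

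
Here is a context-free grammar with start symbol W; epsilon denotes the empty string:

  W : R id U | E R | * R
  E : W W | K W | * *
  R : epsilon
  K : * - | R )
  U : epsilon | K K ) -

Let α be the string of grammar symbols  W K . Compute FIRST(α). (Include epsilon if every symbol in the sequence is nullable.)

{ ), *, id }

Add FIRST(W) = { ), *, id }; W is not nullable, stop.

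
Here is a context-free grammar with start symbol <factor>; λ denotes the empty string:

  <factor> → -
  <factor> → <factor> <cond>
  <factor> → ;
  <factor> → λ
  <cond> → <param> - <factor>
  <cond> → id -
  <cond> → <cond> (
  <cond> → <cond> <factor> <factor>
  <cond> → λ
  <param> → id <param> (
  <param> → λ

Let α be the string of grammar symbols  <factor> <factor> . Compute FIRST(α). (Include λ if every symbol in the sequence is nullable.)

Add FIRST(<factor>)\{λ} = { (, -, ;, id }; <factor> is nullable, continue.
Add FIRST(<factor>)\{λ} = { (, -, ;, id }; <factor> is nullable, continue.
Every symbol is nullable, so include λ.

{ (, -, ;, id, λ }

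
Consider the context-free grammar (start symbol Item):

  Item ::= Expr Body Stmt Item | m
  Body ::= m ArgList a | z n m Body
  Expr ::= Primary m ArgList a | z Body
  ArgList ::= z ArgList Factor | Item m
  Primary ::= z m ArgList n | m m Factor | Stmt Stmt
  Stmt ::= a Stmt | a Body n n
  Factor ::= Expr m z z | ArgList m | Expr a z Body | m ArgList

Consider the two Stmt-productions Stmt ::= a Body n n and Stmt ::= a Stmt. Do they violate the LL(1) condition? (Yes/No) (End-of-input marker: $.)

FIRST(a Body n n) = { a } and FIRST(a Stmt) = { a }.
Both contain a, so the two alternatives are not disjoint — LL(1) conflict.

Yes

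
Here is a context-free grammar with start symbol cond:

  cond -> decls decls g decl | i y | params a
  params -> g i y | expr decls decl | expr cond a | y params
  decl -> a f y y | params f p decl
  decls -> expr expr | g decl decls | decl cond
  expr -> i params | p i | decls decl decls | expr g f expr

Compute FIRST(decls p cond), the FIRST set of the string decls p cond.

{ a, g, i, p, y }

Add FIRST(decls) = { a, g, i, p, y }; decls is not nullable, stop.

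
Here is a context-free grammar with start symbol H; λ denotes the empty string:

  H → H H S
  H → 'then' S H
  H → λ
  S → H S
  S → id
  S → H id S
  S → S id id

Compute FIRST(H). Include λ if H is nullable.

{ 'then', id, λ }

From H → H H S: H, H nullable, take FIRST(H) ∪ FIRST(H) ∪ FIRST(S) = { 'then', id }.
H → 'then' S H contributes {'then'}.
H → λ contributes λ.
Union: FIRST(H) = { 'then', id, λ }.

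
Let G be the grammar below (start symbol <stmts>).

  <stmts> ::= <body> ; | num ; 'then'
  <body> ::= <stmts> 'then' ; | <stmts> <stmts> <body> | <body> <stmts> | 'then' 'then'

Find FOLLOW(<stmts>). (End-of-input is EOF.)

{ EOF, 'then', ;, num }

<stmts> is the start symbol, so EOF ∈ FOLLOW(<stmts>).
In <body> ::= <stmts> 'then' ;: add FIRST('then' ;) = { 'then' }.
In <body> ::= <stmts> <stmts> <body>: add FIRST(<stmts> <body>) = { 'then', num }.
In <body> ::= <stmts> <stmts> <body>: add FIRST(<body>) = { 'then', num }.
In <body> ::= <body> <stmts>: <stmts> is at the end, add FOLLOW(<body>) = { 'then', ;, num }.
Union: FOLLOW(<stmts>) = { EOF, 'then', ;, num }.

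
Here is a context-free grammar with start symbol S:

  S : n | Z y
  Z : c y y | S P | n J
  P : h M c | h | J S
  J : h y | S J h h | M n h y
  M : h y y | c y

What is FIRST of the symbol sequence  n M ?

n is a terminal; add {n} and stop.

{ n }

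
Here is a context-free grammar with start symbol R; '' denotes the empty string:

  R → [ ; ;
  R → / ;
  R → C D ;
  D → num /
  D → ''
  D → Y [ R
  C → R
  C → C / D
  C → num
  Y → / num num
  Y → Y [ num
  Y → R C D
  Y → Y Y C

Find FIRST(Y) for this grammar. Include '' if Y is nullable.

Y → / num num contributes {/}.
From Y → Y [ num: add FIRST(Y) = { /, [, num }.
From Y → R C D: add FIRST(R) = { /, [, num }.
From Y → Y Y C: add FIRST(Y) = { /, [, num }.
Union: FIRST(Y) = { /, [, num }.

{ /, [, num }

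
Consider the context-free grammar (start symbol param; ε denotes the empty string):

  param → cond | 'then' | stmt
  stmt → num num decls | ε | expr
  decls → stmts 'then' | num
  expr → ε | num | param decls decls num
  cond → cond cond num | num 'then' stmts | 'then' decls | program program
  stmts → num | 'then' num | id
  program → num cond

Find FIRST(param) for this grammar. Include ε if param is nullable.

From param → cond: add FIRST(cond) = { 'then', num }.
param → 'then' contributes {'then'}.
From param → stmt: add FIRST(stmt) = { 'then', id, num, ε } (including ε since stmt is nullable).
Union: FIRST(param) = { 'then', id, num, ε }.

{ 'then', id, num, ε }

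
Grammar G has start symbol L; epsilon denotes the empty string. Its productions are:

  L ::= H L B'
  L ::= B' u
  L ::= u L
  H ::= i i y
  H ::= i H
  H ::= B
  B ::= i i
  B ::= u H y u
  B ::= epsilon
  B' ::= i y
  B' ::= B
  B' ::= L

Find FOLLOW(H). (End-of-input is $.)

In L ::= H L B': add FIRST(L B') = { i, u }.
In H ::= i H: H is at the end, add FOLLOW(H) = { i, u, y }.
In B ::= u H y u: add FIRST(y u) = { y }.
Union: FOLLOW(H) = { i, u, y }.

{ i, u, y }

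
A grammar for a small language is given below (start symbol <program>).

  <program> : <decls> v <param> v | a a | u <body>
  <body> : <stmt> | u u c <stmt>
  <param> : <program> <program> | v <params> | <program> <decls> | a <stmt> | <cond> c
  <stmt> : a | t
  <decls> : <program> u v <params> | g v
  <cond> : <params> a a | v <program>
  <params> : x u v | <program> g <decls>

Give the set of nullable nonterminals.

{ } (none)

No nonterminal has an empty production or an RHS whose symbols are all nullable.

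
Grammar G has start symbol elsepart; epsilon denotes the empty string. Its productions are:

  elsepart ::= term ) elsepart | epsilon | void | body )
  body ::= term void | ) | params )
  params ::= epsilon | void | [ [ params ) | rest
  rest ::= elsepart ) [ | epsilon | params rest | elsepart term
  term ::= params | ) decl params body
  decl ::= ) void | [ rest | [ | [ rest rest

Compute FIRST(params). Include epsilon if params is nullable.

params ::= epsilon contributes epsilon.
params ::= void contributes {void}.
params ::= [ [ params ) contributes {[}.
From params ::= rest: add FIRST(rest) = { ), [, void, epsilon } (including epsilon since rest is nullable).
Union: FIRST(params) = { ), [, void, epsilon }.

{ ), [, void, epsilon }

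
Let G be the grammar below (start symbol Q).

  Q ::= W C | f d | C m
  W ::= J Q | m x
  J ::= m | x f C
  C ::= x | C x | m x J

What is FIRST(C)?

{ m, x }

C ::= x contributes {x}.
From C ::= C x: add FIRST(C) = { m, x }.
C ::= m x J contributes {m}.
Union: FIRST(C) = { m, x }.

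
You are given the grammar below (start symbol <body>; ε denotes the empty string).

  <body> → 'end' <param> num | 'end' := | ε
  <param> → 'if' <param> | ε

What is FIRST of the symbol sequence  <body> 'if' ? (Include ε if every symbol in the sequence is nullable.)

{ 'end', 'if' }

Add FIRST(<body>)\{ε} = { 'end' }; <body> is nullable, continue.
'if' is a terminal; add {'if'} and stop.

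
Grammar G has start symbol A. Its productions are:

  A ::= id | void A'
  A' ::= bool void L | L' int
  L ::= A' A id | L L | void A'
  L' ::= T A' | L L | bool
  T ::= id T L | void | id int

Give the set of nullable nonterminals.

No nonterminal has an empty production or an RHS whose symbols are all nullable.

{ } (none)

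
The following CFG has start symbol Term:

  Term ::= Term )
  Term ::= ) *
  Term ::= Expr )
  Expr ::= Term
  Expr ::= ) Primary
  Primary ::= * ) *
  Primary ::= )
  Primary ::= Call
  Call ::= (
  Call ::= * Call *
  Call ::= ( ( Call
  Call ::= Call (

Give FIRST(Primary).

{ (, ), * }

Primary ::= * ) * contributes {*}.
Primary ::= ) contributes {)}.
From Primary ::= Call: add FIRST(Call) = { (, * }.
Union: FIRST(Primary) = { (, ), * }.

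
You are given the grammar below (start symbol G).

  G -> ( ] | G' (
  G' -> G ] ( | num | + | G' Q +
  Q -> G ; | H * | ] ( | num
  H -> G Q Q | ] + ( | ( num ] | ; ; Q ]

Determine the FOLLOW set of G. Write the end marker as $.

{ $, (, +, ;, ], num }

G is the start symbol, so $ ∈ FOLLOW(G).
In G' -> G ] (: add FIRST(] () = { ] }.
In Q -> G ;: add FIRST(;) = { ; }.
In H -> G Q Q: add FIRST(Q Q) = { (, +, ;, ], num }.
Union: FOLLOW(G) = { $, (, +, ;, ], num }.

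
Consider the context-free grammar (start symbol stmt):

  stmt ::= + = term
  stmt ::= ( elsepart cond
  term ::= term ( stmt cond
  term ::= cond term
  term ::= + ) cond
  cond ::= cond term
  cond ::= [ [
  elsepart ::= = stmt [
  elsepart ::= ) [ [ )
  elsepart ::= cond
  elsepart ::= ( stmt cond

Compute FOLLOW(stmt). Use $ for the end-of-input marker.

stmt is the start symbol, so $ ∈ FOLLOW(stmt).
In term ::= term ( stmt cond: add FIRST(cond) = { [ }.
In elsepart ::= = stmt [: add FIRST([) = { [ }.
In elsepart ::= ( stmt cond: add FIRST(cond) = { [ }.
Union: FOLLOW(stmt) = { $, [ }.

{ $, [ }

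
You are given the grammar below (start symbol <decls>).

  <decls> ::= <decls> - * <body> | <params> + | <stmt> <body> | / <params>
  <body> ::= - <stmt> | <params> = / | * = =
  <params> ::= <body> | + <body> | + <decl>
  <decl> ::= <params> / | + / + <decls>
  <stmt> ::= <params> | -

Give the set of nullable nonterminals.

No nonterminal has an empty production or an RHS whose symbols are all nullable.

{ } (none)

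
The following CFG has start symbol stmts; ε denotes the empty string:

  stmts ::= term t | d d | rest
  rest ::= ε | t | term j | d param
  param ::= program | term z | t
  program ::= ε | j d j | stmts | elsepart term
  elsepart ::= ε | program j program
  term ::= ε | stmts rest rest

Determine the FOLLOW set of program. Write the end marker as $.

{ $, d, j, t, z }

In param ::= program: program is at the end, add FOLLOW(param) = { $, d, j, t, z }.
In elsepart ::= program j program: add FIRST(j program) = { j }.
In elsepart ::= program j program: program is at the end, add FOLLOW(elsepart) = { $, d, j, t, z }.
Union: FOLLOW(program) = { $, d, j, t, z }.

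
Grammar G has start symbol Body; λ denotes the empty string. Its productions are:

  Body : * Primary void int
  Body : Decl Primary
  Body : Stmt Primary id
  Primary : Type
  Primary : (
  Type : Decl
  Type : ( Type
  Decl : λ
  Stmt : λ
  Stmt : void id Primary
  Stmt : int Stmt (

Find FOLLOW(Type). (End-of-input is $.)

In Primary : Type: Type is at the end, add FOLLOW(Primary) = { $, (, id, void }.
In Type : ( Type: Type is at the end, add FOLLOW(Type) = { $, (, id, void }.
Union: FOLLOW(Type) = { $, (, id, void }.

{ $, (, id, void }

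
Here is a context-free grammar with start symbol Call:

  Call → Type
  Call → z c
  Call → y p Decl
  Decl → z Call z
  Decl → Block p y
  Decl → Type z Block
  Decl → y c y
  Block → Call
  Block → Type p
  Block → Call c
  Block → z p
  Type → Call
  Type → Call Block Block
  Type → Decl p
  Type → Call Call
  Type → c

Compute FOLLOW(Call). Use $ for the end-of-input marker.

Call is the start symbol, so $ ∈ FOLLOW(Call).
In Decl → z Call z: add FIRST(z) = { z }.
In Block → Call: Call is at the end, add FOLLOW(Block) = { $, c, p, y, z }.
In Block → Call c: add FIRST(c) = { c }.
In Type → Call: Call is at the end, add FOLLOW(Type) = { $, c, p, y, z }.
In Type → Call Block Block: add FIRST(Block Block) = { c, y, z }.
In Type → Call Call: add FIRST(Call) = { c, y, z }.
In Type → Call Call: Call is at the end, add FOLLOW(Type) = { $, c, p, y, z }.
Union: FOLLOW(Call) = { $, c, p, y, z }.

{ $, c, p, y, z }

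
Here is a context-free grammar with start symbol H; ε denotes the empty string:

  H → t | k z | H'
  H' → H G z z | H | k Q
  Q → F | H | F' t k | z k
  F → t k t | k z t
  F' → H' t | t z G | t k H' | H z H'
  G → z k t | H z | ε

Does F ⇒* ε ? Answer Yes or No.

Nullable nonterminals: G.
No production of F has an RHS whose symbols are all nullable, so F is not nullable.

No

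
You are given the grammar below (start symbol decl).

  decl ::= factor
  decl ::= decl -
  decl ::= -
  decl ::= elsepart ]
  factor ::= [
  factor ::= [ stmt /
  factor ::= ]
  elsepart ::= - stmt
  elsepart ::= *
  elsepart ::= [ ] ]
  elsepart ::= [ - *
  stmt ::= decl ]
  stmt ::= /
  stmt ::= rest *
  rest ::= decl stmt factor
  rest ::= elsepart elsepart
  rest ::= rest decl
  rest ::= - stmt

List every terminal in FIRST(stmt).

{ *, -, /, [, ] }

From stmt ::= decl ]: add FIRST(decl) = { *, -, [, ] }.
stmt ::= / contributes {/}.
From stmt ::= rest *: add FIRST(rest) = { *, -, [, ] }.
Union: FIRST(stmt) = { *, -, /, [, ] }.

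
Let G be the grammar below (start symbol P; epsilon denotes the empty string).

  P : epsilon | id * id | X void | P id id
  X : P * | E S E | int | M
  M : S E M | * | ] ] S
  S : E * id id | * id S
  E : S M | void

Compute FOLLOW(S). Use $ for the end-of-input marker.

In X : E S E: add FIRST(E) = { *, void }.
In M : S E M: add FIRST(E M) = { *, void }.
In M : ] ] S: S is at the end, add FOLLOW(M) = { *, ], void }.
In S : * id S: S is at the end, add FOLLOW(S) = { *, ], void }.
In E : S M: add FIRST(M) = { *, ], void }.
Union: FOLLOW(S) = { *, ], void }.

{ *, ], void }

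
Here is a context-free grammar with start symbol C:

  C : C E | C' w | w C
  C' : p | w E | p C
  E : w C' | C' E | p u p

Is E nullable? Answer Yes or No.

No

No nonterminal in this grammar is nullable.
No production of E has an RHS whose symbols are all nullable, so E is not nullable.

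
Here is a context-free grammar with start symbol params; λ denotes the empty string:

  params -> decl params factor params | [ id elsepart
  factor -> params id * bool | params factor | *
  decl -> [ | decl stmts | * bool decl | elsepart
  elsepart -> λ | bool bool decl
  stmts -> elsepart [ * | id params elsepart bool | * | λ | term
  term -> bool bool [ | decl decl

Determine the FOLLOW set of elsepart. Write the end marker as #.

{ #, *, [, bool, id }

In params -> [ id elsepart: elsepart is at the end, add FOLLOW(params) = { #, *, [, bool, id }.
In decl -> elsepart: elsepart is at the end, add FOLLOW(decl) = { #, *, [, bool, id }.
In stmts -> elsepart [ *: add FIRST([ *) = { [ }.
In stmts -> id params elsepart bool: add FIRST(bool) = { bool }.
Union: FOLLOW(elsepart) = { #, *, [, bool, id }.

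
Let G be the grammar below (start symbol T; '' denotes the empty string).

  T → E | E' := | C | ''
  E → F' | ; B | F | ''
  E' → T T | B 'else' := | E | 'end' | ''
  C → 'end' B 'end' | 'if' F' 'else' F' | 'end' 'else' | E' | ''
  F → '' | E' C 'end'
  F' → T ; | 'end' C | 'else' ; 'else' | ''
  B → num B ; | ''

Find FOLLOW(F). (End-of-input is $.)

In E → F: F is at the end, add FOLLOW(E) = { $, 'else', 'end', 'if', :=, ;, num }.
Union: FOLLOW(F) = { $, 'else', 'end', 'if', :=, ;, num }.

{ $, 'else', 'end', 'if', :=, ;, num }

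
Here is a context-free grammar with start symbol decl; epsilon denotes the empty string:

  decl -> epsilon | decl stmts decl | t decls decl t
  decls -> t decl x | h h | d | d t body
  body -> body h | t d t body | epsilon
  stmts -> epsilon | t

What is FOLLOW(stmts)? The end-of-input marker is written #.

In decl -> decl stmts decl: add FIRST(decl)\{epsilon} = { t }.
  Since decl is nullable, also add FOLLOW(decl) = { #, t, x }.
Union: FOLLOW(stmts) = { #, t, x }.

{ #, t, x }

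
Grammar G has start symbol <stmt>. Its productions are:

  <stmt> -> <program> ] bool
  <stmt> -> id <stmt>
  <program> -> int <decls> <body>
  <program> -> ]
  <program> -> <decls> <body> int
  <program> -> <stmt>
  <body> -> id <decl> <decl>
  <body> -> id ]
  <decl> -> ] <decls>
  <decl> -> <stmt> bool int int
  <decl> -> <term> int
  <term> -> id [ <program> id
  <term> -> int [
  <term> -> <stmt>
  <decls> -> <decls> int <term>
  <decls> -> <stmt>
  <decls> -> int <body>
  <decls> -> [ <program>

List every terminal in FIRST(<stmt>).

From <stmt> -> <program> ] bool: add FIRST(<program>) = { [, ], id, int }.
<stmt> -> id <stmt> contributes {id}.
Union: FIRST(<stmt>) = { [, ], id, int }.

{ [, ], id, int }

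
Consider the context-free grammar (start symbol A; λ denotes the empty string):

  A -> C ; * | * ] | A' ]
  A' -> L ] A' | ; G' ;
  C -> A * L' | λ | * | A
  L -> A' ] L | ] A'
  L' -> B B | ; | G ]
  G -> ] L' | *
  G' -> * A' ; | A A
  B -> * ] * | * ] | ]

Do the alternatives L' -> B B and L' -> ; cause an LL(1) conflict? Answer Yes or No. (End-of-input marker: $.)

No

FIRST(B B) = { *, ] } and FIRST(;) = { ; }.
The FIRST sets are disjoint and neither alternative is nullable — no conflict.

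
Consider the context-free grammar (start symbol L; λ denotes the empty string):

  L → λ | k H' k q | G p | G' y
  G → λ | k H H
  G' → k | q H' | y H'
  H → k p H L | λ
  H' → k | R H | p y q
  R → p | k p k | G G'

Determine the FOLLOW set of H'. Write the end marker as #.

{ k, y }

In L → k H' k q: add FIRST(k q) = { k }.
In G' → q H': H' is at the end, add FOLLOW(G') = { k, y }.
In G' → y H': H' is at the end, add FOLLOW(G') = { k, y }.
Union: FOLLOW(H') = { k, y }.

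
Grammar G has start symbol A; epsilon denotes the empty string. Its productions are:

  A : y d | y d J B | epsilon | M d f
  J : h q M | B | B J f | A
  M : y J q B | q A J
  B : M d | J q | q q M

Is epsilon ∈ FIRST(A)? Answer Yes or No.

Yes

A has an epsilon-production, so A ⇒ epsilon.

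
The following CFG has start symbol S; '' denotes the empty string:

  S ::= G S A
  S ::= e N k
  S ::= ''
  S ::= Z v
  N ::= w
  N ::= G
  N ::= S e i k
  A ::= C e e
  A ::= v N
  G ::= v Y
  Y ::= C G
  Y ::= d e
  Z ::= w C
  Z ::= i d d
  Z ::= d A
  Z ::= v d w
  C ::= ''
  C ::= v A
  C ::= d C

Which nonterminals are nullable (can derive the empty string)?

Directly nullable (have an ''-production): S, C.
No other nonterminal has a production whose RHS symbols are all nullable.

{ C, S }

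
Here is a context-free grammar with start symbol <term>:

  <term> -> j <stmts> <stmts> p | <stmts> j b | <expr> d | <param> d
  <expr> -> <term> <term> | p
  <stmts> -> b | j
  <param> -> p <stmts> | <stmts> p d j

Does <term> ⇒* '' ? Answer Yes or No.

No nonterminal in this grammar is nullable.
No production of <term> has an RHS whose symbols are all nullable, so <term> is not nullable.

No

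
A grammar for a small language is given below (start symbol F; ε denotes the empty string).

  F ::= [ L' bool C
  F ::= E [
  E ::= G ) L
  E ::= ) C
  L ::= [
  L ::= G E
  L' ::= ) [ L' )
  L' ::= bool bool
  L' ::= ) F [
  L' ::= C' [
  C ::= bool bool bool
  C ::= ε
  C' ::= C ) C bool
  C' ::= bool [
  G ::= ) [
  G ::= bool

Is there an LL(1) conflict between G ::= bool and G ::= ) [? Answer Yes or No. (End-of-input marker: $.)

No

FIRST(bool) = { bool } and FIRST() [) = { ) }.
The FIRST sets are disjoint and neither alternative is nullable — no conflict.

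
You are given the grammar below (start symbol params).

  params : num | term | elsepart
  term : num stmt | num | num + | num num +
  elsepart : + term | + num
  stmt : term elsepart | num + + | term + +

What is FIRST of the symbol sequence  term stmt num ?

Add FIRST(term) = { num }; term is not nullable, stop.

{ num }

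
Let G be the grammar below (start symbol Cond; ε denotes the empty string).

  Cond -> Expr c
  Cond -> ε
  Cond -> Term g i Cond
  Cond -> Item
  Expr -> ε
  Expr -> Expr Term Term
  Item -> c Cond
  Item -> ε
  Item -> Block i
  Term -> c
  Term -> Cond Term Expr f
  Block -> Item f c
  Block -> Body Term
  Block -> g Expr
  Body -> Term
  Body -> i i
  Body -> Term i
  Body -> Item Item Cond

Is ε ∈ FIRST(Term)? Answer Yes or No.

No

Nullable nonterminals: Body, Cond, Expr, Item.
No production of Term has an RHS whose symbols are all nullable, so Term is not nullable.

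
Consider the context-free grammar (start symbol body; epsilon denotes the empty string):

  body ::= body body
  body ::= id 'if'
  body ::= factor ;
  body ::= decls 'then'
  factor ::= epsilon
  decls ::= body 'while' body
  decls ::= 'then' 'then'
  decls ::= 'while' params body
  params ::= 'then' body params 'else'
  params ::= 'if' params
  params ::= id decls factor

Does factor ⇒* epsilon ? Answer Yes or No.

factor has an epsilon-production, so factor ⇒ epsilon.

Yes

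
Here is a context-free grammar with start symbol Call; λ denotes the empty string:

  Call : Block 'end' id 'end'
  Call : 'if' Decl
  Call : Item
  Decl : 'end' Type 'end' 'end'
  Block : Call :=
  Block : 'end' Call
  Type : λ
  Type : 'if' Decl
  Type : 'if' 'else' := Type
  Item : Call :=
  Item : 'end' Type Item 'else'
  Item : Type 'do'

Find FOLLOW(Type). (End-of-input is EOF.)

In Decl : 'end' Type 'end' 'end': add FIRST('end' 'end') = { 'end' }.
In Type : 'if' 'else' := Type: Type is at the end, add FOLLOW(Type) = { 'do', 'end', 'if' }.
In Item : 'end' Type Item 'else': add FIRST(Item 'else') = { 'do', 'end', 'if' }.
In Item : Type 'do': add FIRST('do') = { 'do' }.
Union: FOLLOW(Type) = { 'do', 'end', 'if' }.

{ 'do', 'end', 'if' }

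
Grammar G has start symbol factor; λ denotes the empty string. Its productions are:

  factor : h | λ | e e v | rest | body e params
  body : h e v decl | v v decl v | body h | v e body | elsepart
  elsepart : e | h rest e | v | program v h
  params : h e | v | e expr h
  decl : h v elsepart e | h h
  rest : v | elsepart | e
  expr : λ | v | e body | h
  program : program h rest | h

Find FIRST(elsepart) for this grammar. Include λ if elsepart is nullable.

elsepart : e contributes {e}.
elsepart : h rest e contributes {h}.
elsepart : v contributes {v}.
From elsepart : program v h: add FIRST(program) = { h }.
Union: FIRST(elsepart) = { e, h, v }.

{ e, h, v }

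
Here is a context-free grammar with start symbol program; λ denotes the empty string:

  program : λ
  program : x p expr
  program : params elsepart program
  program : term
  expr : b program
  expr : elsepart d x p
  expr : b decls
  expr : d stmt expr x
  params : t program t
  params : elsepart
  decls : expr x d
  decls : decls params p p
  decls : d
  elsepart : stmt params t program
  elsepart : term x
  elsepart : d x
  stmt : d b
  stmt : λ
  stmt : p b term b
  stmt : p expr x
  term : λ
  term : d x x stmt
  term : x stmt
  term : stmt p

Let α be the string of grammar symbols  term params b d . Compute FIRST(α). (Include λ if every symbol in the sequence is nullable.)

{ d, p, t, x }

Add FIRST(term)\{λ} = { d, p, x }; term is nullable, continue.
Add FIRST(params) = { d, p, t, x }; params is not nullable, stop.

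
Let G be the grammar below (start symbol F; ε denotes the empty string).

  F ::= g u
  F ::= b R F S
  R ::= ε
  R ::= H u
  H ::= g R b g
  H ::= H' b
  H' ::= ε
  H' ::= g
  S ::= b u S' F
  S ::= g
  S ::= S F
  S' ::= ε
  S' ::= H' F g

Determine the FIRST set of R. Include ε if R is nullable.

{ b, g, ε }

R ::= ε contributes ε.
From R ::= H u: add FIRST(H) = { b, g }.
Union: FIRST(R) = { b, g, ε }.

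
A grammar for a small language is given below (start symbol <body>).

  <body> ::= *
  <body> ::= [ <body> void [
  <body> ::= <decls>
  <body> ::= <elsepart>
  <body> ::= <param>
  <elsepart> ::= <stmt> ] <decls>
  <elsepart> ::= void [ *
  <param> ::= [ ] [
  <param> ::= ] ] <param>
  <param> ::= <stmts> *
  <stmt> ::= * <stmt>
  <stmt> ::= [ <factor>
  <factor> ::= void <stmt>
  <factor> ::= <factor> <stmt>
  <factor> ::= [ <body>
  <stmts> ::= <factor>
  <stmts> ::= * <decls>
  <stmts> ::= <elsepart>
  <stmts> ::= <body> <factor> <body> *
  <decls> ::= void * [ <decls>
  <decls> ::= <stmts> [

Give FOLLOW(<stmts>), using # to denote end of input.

In <param> ::= <stmts> *: add FIRST(*) = { * }.
In <decls> ::= <stmts> [: add FIRST([) = { [ }.
Union: FOLLOW(<stmts>) = { *, [ }.

{ *, [ }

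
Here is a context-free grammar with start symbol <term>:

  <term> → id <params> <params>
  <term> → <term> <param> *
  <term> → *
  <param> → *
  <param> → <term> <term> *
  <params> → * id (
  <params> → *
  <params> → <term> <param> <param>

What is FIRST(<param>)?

{ *, id }

<param> → * contributes {*}.
From <param> → <term> <term> *: add FIRST(<term>) = { *, id }.
Union: FIRST(<param>) = { *, id }.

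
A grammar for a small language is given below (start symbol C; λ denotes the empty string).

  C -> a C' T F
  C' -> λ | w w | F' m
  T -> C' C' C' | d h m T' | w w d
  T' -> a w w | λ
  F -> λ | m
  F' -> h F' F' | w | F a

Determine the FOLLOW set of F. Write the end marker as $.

In C -> a C' T F: F is at the end, add FOLLOW(C) = { $ }.
In F' -> F a: add FIRST(a) = { a }.
Union: FOLLOW(F) = { $, a }.

{ $, a }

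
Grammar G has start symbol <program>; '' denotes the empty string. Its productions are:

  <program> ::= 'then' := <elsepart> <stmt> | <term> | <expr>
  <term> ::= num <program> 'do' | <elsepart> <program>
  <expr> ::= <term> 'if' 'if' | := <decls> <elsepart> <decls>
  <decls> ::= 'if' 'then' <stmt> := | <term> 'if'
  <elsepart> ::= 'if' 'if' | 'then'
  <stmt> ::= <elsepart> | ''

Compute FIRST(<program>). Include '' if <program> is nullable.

<program> ::= 'then' := <elsepart> <stmt> contributes {'then'}.
From <program> ::= <term>: add FIRST(<term>) = { 'if', 'then', num }.
From <program> ::= <expr>: add FIRST(<expr>) = { 'if', 'then', :=, num }.
Union: FIRST(<program>) = { 'if', 'then', :=, num }.

{ 'if', 'then', :=, num }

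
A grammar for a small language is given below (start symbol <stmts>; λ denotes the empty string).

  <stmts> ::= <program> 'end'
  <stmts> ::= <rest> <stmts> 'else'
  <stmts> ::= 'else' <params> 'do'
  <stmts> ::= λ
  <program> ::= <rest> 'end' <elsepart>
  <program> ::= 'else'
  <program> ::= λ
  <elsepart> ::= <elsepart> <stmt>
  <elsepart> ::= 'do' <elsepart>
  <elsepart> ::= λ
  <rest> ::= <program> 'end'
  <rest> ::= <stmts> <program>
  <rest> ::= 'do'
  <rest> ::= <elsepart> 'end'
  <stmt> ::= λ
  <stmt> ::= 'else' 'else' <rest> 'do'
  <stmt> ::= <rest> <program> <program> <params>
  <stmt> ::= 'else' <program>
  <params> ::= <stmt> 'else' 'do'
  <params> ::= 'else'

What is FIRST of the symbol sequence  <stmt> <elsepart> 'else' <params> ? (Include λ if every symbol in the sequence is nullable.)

Add FIRST(<stmt>)\{λ} = { 'do', 'else', 'end' }; <stmt> is nullable, continue.
Add FIRST(<elsepart>)\{λ} = { 'do', 'else', 'end' }; <elsepart> is nullable, continue.
'else' is a terminal; add {'else'} and stop.

{ 'do', 'else', 'end' }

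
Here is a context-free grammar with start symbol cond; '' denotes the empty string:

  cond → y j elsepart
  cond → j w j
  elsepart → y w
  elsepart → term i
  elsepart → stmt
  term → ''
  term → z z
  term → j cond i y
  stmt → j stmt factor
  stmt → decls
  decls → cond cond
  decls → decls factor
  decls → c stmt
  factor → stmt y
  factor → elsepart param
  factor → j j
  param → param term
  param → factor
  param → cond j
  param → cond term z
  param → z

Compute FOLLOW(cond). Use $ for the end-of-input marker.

cond is the start symbol, so $ ∈ FOLLOW(cond).
In term → j cond i y: add FIRST(i y) = { i }.
In decls → cond cond: add FIRST(cond) = { j, y }.
In decls → cond cond: cond is at the end, add FOLLOW(decls) = { $, c, i, j, y, z }.
In param → cond j: add FIRST(j) = { j }.
In param → cond term z: add FIRST(term z) = { j, z }.
Union: FOLLOW(cond) = { $, c, i, j, y, z }.

{ $, c, i, j, y, z }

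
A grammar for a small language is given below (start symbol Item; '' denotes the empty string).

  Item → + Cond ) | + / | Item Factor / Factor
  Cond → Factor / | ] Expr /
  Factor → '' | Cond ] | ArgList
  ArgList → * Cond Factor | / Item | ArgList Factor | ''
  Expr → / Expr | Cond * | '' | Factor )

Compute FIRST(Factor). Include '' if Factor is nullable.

{ *, /, ], '' }

Factor → '' contributes ''.
From Factor → Cond ]: add FIRST(Cond) = { *, /, ] }.
From Factor → ArgList: add FIRST(ArgList) = { *, /, ], '' } (including '' since ArgList is nullable).
Union: FIRST(Factor) = { *, /, ], '' }.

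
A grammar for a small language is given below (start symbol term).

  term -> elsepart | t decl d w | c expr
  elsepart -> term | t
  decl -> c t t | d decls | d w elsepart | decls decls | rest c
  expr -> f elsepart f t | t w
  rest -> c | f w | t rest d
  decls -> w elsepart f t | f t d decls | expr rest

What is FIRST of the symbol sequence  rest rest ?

{ c, f, t }

Add FIRST(rest) = { c, f, t }; rest is not nullable, stop.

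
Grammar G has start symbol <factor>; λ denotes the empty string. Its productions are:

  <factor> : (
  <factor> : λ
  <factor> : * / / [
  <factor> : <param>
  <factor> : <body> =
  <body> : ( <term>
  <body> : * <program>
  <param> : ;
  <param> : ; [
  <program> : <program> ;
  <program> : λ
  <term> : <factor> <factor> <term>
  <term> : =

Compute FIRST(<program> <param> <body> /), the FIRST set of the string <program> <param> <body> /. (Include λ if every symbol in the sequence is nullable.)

{ ; }

Add FIRST(<program>)\{λ} = { ; }; <program> is nullable, continue.
Add FIRST(<param>) = { ; }; <param> is not nullable, stop.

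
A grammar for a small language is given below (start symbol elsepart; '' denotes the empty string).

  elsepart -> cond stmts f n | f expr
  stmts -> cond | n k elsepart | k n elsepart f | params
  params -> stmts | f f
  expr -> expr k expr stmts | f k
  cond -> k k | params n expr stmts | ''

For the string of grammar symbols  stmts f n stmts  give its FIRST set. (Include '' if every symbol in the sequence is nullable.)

Add FIRST(stmts)\{''} = { f, k, n }; stmts is nullable, continue.
f is a terminal; add {f} and stop.

{ f, k, n }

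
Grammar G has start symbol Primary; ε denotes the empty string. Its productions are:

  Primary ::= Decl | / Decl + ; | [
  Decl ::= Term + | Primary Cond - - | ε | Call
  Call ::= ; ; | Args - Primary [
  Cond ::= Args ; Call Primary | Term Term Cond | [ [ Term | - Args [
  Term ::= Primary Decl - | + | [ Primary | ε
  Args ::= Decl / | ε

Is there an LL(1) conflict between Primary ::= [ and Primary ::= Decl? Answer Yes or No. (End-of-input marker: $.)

FIRST([) = { [ } and FIRST(Decl) = { +, -, /, ;, [, ε }.
Both contain [, so the two alternatives are not disjoint — LL(1) conflict.

Yes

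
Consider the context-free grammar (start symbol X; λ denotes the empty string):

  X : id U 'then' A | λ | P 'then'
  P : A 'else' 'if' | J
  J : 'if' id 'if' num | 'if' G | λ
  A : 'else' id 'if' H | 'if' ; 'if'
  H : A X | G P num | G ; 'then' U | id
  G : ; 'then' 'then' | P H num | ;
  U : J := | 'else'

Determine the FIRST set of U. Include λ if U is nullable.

{ 'else', 'if', := }

From U : J :=: J nullable, take FIRST(J) ∪ {:=} = { 'if', := }.
U : 'else' contributes {'else'}.
Union: FIRST(U) = { 'else', 'if', := }.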